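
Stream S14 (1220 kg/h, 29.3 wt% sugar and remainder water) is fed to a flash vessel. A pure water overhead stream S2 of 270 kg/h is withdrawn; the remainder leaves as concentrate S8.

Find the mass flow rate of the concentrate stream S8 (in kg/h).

Concentrate = 1220 − 270 = 950 kg/h.

950 kg/h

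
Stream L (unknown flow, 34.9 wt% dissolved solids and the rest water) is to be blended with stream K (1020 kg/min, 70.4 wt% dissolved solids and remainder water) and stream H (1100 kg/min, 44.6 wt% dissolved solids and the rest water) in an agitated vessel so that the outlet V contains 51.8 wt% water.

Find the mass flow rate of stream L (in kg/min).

Let L be the unknown flow. Total out = 2120 + L.
water balance: 911.32 + 0.651·L = 0.518·(2120 + L)
(0.651 − 0.518)·L = 0.518×2120 − 911.32 = 186.84
L = 186.84 / 0.133 = 1404.8 kg/min

1405 kg/min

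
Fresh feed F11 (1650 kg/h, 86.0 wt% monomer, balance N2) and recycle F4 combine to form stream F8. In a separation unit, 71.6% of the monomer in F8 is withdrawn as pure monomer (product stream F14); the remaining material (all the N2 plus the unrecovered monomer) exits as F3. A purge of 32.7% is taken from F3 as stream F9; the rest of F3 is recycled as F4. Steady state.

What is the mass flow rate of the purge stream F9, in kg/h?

393.9 kg/h

N2 enters only via F11 and leaves only via the purge: 1650×0.140 = 0.327×(N2 in F3), and the separation unit passes all N2, so N2 in F8 = N2 in F3 = 706.42 kg/h.
monomer in F8: m_A = 1650×0.860 + (1−0.327)·(1−0.716)·m_A, so m_A = 1419/0.8089 = 1754.3 kg/h.
F3 = (1−0.716)×1754.3 + 706.42 = 1204.6 kg/h.
Purge F9 = 0.327×1204.6 = 393.92 kg/h.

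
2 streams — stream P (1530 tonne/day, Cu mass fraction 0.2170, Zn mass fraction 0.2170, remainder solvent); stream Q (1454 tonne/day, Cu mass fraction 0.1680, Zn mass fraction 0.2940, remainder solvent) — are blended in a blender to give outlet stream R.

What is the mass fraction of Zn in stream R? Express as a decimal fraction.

0.2545

Total flow out = 1530 + 1454 = 2984 tonne/day.
Zn in = 1530×0.217 + 1454×0.294 = 759.49 tonne/day.
Zn mass fraction in R = 759.49/2984 = 0.2545.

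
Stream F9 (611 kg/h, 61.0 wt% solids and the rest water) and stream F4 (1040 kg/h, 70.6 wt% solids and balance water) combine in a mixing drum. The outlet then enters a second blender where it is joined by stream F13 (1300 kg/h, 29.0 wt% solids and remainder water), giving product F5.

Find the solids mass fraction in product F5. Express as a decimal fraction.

0.5029

Overall, product flow = 2951 kg/h.
solids in = 611×0.610 + 1040×0.706 + 1300×0.290 = 1484 kg/h.
solids fraction in F5 = 0.5029.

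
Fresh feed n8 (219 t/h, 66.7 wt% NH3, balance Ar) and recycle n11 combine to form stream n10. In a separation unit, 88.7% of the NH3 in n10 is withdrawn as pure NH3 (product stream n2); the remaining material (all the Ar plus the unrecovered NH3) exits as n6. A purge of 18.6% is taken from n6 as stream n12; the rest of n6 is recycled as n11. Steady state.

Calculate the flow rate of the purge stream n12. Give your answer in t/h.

Ar enters only via n8 and leaves only via the purge: 219×0.333 = 0.186×(Ar in n6), and the separation unit passes all Ar, so Ar in n10 = Ar in n6 = 392.08 t/h.
NH3 in n10: m_A = 219×0.667 + (1−0.186)·(1−0.887)·m_A, so m_A = 146.07/0.9080 = 160.87 t/h.
n6 = (1−0.887)×160.87 + 392.08 = 410.26 t/h.
Purge n12 = 0.186×410.26 = 76.308 t/h.

76.31 t/h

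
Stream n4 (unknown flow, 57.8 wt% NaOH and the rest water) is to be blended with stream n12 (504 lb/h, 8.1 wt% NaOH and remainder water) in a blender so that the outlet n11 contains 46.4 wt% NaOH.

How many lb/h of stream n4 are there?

1693 lb/h

Let n4 be the unknown flow. Total out = 504 + n4.
NaOH balance: 40.824 + 0.578·n4 = 0.464·(504 + n4)
(0.578 − 0.464)·n4 = 0.464×504 − 40.824 = 193.03
n4 = 193.03 / 0.114 = 1693.3 lb/h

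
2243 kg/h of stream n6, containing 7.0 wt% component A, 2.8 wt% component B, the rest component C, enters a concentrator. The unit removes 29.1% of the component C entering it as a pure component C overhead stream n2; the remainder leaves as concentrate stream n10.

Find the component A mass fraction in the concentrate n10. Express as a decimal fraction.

component A is not removed: 2243×0.070 = 157.01 kg/h of component A enters n10.
component C entering = 2243×0.902 = 2023.2 kg/h; overhead removed = 0.291×2023.2 = 588.75 kg/h.
Concentrate = 2243 − 588.75 = 1654.3 kg/h.
Mass fraction = 157.01/1654.3 = 0.095.

0.095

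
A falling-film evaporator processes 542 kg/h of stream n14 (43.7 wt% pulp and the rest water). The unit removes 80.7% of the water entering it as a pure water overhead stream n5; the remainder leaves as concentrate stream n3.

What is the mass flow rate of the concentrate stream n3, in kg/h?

295.7 kg/h

water entering = 542×0.563 = 305.15 kg/h; overhead removed = 0.807×305.15 = 246.25 kg/h.
Concentrate = 542 − 246.25 = 295.75 kg/h.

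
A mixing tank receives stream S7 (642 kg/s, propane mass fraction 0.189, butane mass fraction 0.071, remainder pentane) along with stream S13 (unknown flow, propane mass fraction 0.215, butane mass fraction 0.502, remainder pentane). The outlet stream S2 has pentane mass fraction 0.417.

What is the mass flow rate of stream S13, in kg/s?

Let S13 be the unknown flow. Total out = 642 + S13.
pentane balance: 475.08 + 0.283·S13 = 0.417·(642 + S13)
(0.283 − 0.417)·S13 = 0.417×642 − 475.08 = -207.37
S13 = -207.37 / -0.134 = 1547.5 kg/s

1548 kg/s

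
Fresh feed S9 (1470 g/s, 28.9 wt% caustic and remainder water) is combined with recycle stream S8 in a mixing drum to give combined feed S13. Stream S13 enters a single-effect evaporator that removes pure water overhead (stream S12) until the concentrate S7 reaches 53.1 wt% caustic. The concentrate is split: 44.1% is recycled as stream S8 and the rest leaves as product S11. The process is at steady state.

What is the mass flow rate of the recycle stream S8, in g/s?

631.2 g/s

Overall caustic balance (none leaves overhead): caustic in fresh feed = caustic in product, i.e. 1470×0.289 = (1−0.441)·S7·0.531.
S7 = 424.83/(0.531×0.559) = 1431.2 g/s.
Recycle S8 = 0.441×1431.2 = 631.17 g/s.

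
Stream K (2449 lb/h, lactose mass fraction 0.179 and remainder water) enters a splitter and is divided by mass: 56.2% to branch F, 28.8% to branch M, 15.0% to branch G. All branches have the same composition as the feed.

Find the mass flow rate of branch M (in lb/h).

Branch M flow = 0.288×2449 = 705.31 lb/h.

705.3 lb/h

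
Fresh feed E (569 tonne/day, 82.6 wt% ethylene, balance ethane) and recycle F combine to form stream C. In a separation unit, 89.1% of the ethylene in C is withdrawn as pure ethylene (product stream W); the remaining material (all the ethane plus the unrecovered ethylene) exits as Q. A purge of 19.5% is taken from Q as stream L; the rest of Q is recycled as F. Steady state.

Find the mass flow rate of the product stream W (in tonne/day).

459 tonne/day

ethylene in C: m_A = 569×0.826 + (1−0.195)·(1−0.891)·m_A, so m_A = 469.99/0.9123 = 515.2 tonne/day.
Product W = 0.891×515.2 = 459.04 tonne/day.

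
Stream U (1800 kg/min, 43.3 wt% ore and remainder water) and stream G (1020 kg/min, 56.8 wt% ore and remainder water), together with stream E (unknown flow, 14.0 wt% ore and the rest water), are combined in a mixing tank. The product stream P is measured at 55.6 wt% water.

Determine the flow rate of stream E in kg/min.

350.9 kg/min

Let E be the unknown flow. Total out = 2820 + E.
water balance: 1461.2 + 0.860·E = 0.556·(2820 + E)
(0.860 − 0.556)·E = 0.556×2820 − 1461.2 = 106.68
E = 106.68 / 0.304 = 350.92 kg/min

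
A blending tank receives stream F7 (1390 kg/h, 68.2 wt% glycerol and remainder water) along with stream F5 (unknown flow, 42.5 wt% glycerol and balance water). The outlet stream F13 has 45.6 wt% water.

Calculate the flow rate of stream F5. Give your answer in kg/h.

1612 kg/h

Let F5 be the unknown flow. Total out = 1390 + F5.
water balance: 442.02 + 0.575·F5 = 0.456·(1390 + F5)
(0.575 − 0.456)·F5 = 0.456×1390 − 442.02 = 191.82
F5 = 191.82 / 0.119 = 1611.9 kg/h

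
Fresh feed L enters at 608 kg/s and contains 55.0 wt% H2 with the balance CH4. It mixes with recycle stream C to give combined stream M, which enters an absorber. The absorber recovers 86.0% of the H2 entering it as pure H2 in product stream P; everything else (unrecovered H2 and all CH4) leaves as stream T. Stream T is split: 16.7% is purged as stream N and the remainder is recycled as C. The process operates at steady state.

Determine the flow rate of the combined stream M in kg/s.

2017 kg/s

CH4 enters only via L and leaves only via the purge: 608×0.450 = 0.167×(CH4 in T), and the absorber passes all CH4, so CH4 in M = CH4 in T = 1638.3 kg/s.
H2 in M: m_A = 608×0.550 + (1−0.167)·(1−0.860)·m_A, so m_A = 334.4/0.8834 = 378.55 kg/s.
M = 378.55 + 1638.3 = 2016.9 kg/s.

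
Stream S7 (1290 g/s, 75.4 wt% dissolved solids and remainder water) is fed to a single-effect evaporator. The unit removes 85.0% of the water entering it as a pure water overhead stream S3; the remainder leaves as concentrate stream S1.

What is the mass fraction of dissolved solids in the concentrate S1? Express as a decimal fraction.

dissolved solids is not removed: 1290×0.754 = 972.66 g/s of dissolved solids enters S1.
water entering = 1290×0.246 = 317.34 g/s; overhead removed = 0.850×317.34 = 269.74 g/s.
Concentrate = 1290 − 269.74 = 1020.3 g/s.
Mass fraction = 972.66/1020.3 = 0.953.

0.953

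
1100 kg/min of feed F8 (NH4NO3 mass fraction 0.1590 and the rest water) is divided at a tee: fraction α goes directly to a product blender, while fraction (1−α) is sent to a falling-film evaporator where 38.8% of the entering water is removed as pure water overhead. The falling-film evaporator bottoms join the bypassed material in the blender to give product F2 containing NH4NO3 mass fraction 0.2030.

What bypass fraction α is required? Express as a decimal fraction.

0.336

All 1100×0.159 = 174.9 kg/min of NH4NO3 reaches F2, so F2 = 174.9/0.203 = 861.58 kg/min and vapour = 238.42 kg/min.
The evaporator receives (1−α)·1100 of feed at 0.841 water and removes 0.388 of that water:
0.388×0.841×(1−α)×1100 = 238.42
(1−α) = 238.42/358.94 = 0.6642;  α = 0.3358.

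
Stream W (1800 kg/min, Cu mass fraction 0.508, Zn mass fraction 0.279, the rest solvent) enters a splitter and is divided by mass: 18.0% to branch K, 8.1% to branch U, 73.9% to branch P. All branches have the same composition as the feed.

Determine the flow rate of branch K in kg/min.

324 kg/min

Branch K flow = 0.180×1800 = 324 kg/min.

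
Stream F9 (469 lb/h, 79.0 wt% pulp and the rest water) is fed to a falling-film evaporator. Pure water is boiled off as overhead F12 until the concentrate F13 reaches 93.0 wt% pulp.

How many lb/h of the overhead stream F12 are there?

70.6 lb/h

pulp is conserved: 469×0.790 = 370.51 lb/h all reports to the concentrate.
Concentrate = 370.51/(target fraction) = 398.4 lb/h.
Overhead = 469 − 398.4 = 70.602 lb/h.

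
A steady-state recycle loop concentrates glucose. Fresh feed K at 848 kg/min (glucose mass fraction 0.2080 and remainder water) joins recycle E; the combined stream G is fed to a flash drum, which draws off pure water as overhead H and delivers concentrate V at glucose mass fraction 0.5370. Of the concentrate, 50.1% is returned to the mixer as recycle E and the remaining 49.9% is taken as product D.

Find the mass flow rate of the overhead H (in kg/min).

519.5 kg/min

Overall glucose balance (none leaves overhead): glucose in fresh feed = glucose in product, i.e. 848×0.208 = (1−0.501)·V·0.537.
V = 176.38/(0.537×0.499) = 658.24 kg/min.
Recycle E = 0.501×658.24 = 329.78 kg/min.
Combined feed G = 848 + 329.78 = 1177.8 kg/min.
Overhead H = G − V = 1177.8 − 658.24 = 519.54 kg/min.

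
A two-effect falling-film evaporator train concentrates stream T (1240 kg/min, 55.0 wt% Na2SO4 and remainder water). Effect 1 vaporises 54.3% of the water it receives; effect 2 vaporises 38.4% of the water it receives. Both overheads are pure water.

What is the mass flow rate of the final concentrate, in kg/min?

water in feed = 1240×0.450 = 558 kg/min.
After stage 1: water left = (1−0.543)×558 = 255.01; stream total = 937.01 kg/min.
After stage 2: water left = (1−0.384)×255.01 = 157.08; final concentrate = 839.08 kg/min.

839.1 kg/min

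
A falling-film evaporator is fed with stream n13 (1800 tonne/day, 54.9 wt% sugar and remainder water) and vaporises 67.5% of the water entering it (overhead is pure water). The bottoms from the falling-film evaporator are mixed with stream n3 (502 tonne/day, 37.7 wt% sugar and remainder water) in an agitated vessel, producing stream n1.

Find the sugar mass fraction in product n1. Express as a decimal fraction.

0.6713

Vapour removed = 0.675×0.451×1800 = 547.97 tonne/day; concentrate = 1252 tonne/day.
sugar reaching the mixer = 988.2 (from concentrate) + 502×0.377 = 1177.5 tonne/day.
Product flow = 1252 + 502 = 1754 tonne/day; sugar fraction = 0.6713.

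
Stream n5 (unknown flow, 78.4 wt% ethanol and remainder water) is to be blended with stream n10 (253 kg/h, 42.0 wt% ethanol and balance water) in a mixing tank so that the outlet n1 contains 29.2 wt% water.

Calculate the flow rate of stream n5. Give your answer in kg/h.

958.7 kg/h

Let n5 be the unknown flow. Total out = 253 + n5.
water balance: 146.74 + 0.216·n5 = 0.292·(253 + n5)
(0.216 − 0.292)·n5 = 0.292×253 − 146.74 = -72.864
n5 = -72.864 / -0.076 = 958.74 kg/h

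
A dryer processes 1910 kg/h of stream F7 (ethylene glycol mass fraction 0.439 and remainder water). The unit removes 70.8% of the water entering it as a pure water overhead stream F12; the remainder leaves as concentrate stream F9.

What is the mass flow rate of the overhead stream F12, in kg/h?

water entering = 1910×0.561 = 1071.5 kg/h; overhead removed = 0.708×1071.5 = 758.63 kg/h.

758.6 kg/h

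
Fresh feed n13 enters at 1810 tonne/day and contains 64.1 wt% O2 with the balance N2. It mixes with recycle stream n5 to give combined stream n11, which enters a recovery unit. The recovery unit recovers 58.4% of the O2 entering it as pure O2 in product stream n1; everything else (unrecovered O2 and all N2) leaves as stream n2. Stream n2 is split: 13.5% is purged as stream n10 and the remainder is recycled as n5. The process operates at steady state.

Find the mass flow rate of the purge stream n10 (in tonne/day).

751.6 tonne/day

N2 enters only via n13 and leaves only via the purge: 1810×0.359 = 0.135×(N2 in n2), and the recovery unit passes all N2, so N2 in n11 = N2 in n2 = 4813.3 tonne/day.
O2 in n11: m_A = 1810×0.641 + (1−0.135)·(1−0.584)·m_A, so m_A = 1160.2/0.6402 = 1812.4 tonne/day.
n2 = (1−0.584)×1812.4 + 4813.3 = 5567.2 tonne/day.
Purge n10 = 0.135×5567.2 = 751.57 tonne/day.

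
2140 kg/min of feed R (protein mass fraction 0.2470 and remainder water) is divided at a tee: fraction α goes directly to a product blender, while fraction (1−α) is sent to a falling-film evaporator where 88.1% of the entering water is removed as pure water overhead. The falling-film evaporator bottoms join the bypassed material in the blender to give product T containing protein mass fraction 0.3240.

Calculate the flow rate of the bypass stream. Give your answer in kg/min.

1373 kg/min

All 2140×0.247 = 528.58 kg/min of protein reaches T, so T = 528.58/0.324 = 1631.4 kg/min and vapour = 508.58 kg/min.
The evaporator receives (1−α)·2140 of feed at 0.753 water and removes 0.881 of that water:
0.881×0.753×(1−α)×2140 = 508.58
(1−α) = 508.58/1419.7 = 0.3582;  α = 0.6418.
Bypass flow = 0.6418×2140 = 1373.4 kg/min.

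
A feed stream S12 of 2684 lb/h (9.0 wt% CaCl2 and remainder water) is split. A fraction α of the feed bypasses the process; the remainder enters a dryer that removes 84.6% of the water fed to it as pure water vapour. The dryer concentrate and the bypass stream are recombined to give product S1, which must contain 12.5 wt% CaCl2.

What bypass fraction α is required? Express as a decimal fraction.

0.636

All 2684×0.090 = 241.56 lb/h of CaCl2 reaches S1, so S1 = 241.56/0.125 = 1932.5 lb/h and vapour = 751.52 lb/h.
The evaporator receives (1−α)·2684 of feed at 0.910 water and removes 0.846 of that water:
0.846×0.910×(1−α)×2684 = 751.52
(1−α) = 751.52/2066.3 = 0.3637;  α = 0.6363.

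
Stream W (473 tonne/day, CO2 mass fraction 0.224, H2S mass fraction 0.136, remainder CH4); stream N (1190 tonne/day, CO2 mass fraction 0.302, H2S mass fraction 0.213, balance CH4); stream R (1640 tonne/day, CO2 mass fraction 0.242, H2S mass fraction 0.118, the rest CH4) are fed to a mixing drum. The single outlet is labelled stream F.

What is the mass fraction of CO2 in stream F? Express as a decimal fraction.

0.261

Total flow out = 473 + 1190 + 1640 = 3303 tonne/day.
CO2 in = 473×0.224 + 1190×0.302 + 1640×0.242 = 862.21 tonne/day.
CO2 mass fraction in F = 862.21/3303 = 0.261.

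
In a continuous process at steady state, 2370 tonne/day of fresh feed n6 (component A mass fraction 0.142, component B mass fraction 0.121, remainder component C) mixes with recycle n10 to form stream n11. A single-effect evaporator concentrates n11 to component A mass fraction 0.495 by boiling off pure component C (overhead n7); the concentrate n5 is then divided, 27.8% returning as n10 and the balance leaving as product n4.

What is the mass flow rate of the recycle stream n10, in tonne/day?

261.8 tonne/day

Overall component A balance (none leaves overhead): component A in fresh feed = component A in product, i.e. 2370×0.142 = (1−0.278)·n5·0.495.
n5 = 336.54/(0.495×0.722) = 941.66 tonne/day.
Recycle n10 = 0.278×941.66 = 261.78 tonne/day.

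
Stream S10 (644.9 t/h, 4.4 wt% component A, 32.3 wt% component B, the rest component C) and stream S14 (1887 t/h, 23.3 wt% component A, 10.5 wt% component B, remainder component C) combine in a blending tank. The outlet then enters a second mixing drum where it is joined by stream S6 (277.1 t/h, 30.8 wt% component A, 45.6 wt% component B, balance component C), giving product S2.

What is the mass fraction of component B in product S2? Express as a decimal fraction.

Overall, product flow = 2809 t/h.
component B in = 644.9×0.323 + 1887×0.105 + 277.1×0.456 = 532.8 t/h.
component B fraction in S2 = 0.1897.

0.1897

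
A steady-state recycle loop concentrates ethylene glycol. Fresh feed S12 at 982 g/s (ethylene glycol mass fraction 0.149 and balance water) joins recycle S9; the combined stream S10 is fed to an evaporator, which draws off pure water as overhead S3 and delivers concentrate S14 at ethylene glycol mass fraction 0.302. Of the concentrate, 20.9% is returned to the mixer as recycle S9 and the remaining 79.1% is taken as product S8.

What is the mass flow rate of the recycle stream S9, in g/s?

Overall ethylene glycol balance (none leaves overhead): ethylene glycol in fresh feed = ethylene glycol in product, i.e. 982×0.149 = (1−0.209)·S14·0.302.
S14 = 146.32/(0.302×0.791) = 612.51 g/s.
Recycle S9 = 0.209×612.51 = 128.01 g/s.

128 g/s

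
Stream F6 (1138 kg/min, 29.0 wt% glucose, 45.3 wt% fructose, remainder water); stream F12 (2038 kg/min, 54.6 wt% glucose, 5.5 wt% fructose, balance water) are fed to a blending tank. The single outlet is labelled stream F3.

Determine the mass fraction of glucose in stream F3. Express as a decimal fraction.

0.454

Total flow out = 1138 + 2038 = 3176 kg/min.
glucose in = 1138×0.290 + 2038×0.546 = 1442.8 kg/min.
glucose mass fraction in F3 = 1442.8/3176 = 0.454.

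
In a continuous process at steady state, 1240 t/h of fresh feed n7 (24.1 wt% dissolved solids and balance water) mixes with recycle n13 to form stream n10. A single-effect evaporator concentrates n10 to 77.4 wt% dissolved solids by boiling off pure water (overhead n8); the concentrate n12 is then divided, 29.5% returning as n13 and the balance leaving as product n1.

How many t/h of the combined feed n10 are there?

Overall dissolved solids balance (none leaves overhead): dissolved solids in fresh feed = dissolved solids in product, i.e. 1240×0.241 = (1−0.295)·n12·0.774.
n12 = 298.84/(0.774×0.705) = 547.66 t/h.
Recycle n13 = 0.295×547.66 = 161.56 t/h.
Combined feed n10 = 1240 + 161.56 = 1401.6 t/h.

1402 t/h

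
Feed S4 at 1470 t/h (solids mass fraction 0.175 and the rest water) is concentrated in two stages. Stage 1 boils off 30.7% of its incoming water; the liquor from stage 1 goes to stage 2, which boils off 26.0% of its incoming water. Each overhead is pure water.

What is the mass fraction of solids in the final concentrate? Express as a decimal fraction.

0.293

water in feed = 1470×0.825 = 1212.8 t/h.
After stage 1: water left = (1−0.307)×1212.8 = 840.44; stream total = 1097.7 t/h.
After stage 2: water left = (1−0.260)×840.44 = 621.92; final concentrate = 879.17 t/h.
solids fraction = 257.25/879.17 = 0.293.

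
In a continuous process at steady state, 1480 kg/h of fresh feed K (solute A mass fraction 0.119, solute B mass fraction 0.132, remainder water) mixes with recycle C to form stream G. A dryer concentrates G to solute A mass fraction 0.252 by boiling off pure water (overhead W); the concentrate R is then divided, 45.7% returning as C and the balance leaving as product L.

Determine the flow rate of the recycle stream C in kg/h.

588.2 kg/h

Overall solute A balance (none leaves overhead): solute A in fresh feed = solute A in product, i.e. 1480×0.119 = (1−0.457)·R·0.252.
R = 176.12/(0.252×0.543) = 1287.1 kg/h.
Recycle C = 0.457×1287.1 = 588.2 kg/h.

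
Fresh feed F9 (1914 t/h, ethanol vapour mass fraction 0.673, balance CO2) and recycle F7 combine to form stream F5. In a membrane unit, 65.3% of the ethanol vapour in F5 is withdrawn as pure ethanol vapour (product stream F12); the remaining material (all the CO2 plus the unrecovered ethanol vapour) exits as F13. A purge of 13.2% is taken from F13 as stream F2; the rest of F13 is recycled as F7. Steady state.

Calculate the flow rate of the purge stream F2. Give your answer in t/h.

710.3 t/h

CO2 enters only via F9 and leaves only via the purge: 1914×0.327 = 0.132×(CO2 in F13), and the membrane unit passes all CO2, so CO2 in F5 = CO2 in F13 = 4741.5 t/h.
ethanol vapour in F5: m_A = 1914×0.673 + (1−0.132)·(1−0.653)·m_A, so m_A = 1288.1/0.6988 = 1843.3 t/h.
F13 = (1−0.653)×1843.3 + 4741.5 = 5381.1 t/h.
Purge F2 = 0.132×5381.1 = 710.31 t/h.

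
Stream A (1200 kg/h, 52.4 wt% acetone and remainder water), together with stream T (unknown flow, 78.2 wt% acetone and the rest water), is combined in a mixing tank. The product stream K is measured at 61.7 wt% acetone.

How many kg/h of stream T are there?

Let T be the unknown flow. Total out = 1200 + T.
acetone balance: 628.8 + 0.782·T = 0.617·(1200 + T)
(0.782 − 0.617)·T = 0.617×1200 − 628.8 = 111.6
T = 111.6 / 0.165 = 676.36 kg/h

676.4 kg/h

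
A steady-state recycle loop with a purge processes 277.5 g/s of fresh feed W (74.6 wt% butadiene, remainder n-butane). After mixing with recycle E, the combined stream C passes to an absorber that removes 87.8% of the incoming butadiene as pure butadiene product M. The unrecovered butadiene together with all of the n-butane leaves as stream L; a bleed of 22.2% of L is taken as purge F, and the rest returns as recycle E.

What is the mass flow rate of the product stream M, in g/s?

butadiene in C: m_A = 277.5×0.746 + (1−0.222)·(1−0.878)·m_A, so m_A = 207.01/0.9051 = 228.72 g/s.
Product M = 0.878×228.72 = 200.82 g/s.

200.8 g/s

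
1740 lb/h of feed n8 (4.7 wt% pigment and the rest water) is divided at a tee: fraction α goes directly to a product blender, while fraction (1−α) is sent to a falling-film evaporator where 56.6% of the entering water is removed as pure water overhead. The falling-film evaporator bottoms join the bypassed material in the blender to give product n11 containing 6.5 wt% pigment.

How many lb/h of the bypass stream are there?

All 1740×0.047 = 81.78 lb/h of pigment reaches n11, so n11 = 81.78/0.065 = 1258.2 lb/h and vapour = 481.85 lb/h.
The evaporator receives (1−α)·1740 of feed at 0.953 water and removes 0.566 of that water:
0.566×0.953×(1−α)×1740 = 481.85
(1−α) = 481.85/938.55 = 0.5134;  α = 0.4866.
Bypass flow = 0.4866×1740 = 846.7 lb/h.

846.7 lb/h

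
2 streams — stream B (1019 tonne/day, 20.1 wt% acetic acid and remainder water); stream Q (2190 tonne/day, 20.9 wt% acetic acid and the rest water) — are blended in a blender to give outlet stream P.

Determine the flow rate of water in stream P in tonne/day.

water out = water in = 1019×0.799 + 2190×0.791 = 2546.5 tonne/day.

2546 tonne/day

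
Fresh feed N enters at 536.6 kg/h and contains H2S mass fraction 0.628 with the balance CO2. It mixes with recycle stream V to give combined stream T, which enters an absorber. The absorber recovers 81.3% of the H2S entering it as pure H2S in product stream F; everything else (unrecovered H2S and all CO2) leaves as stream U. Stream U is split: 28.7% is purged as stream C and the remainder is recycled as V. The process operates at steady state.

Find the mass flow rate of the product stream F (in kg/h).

H2S in T: m_A = 536.6×0.628 + (1−0.287)·(1−0.813)·m_A, so m_A = 336.98/0.8667 = 388.83 kg/h.
Product F = 0.813×388.83 = 316.12 kg/h.

316.1 kg/h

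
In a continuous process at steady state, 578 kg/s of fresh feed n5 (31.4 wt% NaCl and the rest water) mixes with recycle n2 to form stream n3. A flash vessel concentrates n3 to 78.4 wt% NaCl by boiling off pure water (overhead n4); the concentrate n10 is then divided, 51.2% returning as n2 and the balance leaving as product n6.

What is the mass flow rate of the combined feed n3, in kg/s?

820.9 kg/s

Overall NaCl balance (none leaves overhead): NaCl in fresh feed = NaCl in product, i.e. 578×0.314 = (1−0.512)·n10·0.784.
n10 = 181.49/(0.784×0.488) = 474.37 kg/s.
Recycle n2 = 0.512×474.37 = 242.88 kg/s.
Combined feed n3 = 578 + 242.88 = 820.88 kg/s.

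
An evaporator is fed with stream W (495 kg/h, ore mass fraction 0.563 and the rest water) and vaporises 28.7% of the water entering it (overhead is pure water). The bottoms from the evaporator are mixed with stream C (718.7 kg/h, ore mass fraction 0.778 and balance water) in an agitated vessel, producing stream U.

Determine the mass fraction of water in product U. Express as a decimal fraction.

Vapour removed = 0.287×0.437×495 = 62.082 kg/h; concentrate = 432.92 kg/h.
water reaching the mixer = 154.23 (from concentrate) + 718.7×0.222 = 313.78 kg/h.
Product flow = 432.92 + 718.7 = 1151.6 kg/h; water fraction = 0.272.

0.272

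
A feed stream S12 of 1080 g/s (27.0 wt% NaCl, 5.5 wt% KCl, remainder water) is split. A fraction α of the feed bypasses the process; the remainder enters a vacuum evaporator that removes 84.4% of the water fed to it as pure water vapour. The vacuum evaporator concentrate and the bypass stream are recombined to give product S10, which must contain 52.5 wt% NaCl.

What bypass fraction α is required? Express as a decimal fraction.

0.147

All 1080×0.270 = 291.6 g/s of NaCl reaches S10, so S10 = 291.6/0.525 = 555.43 g/s and vapour = 524.57 g/s.
The evaporator receives (1−α)·1080 of feed at 0.675 water and removes 0.844 of that water:
0.844×0.675×(1−α)×1080 = 524.57
(1−α) = 524.57/615.28 = 0.8526;  α = 0.1474.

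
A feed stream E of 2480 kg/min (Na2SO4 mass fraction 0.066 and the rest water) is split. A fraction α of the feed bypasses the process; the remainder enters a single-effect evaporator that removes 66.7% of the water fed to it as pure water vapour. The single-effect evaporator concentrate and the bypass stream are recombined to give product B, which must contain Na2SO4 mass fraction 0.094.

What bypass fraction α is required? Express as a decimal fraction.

All 2480×0.066 = 163.68 kg/min of Na2SO4 reaches B, so B = 163.68/0.094 = 1741.3 kg/min and vapour = 738.72 kg/min.
The evaporator receives (1−α)·2480 of feed at 0.934 water and removes 0.667 of that water:
0.667×0.934×(1−α)×2480 = 738.72
(1−α) = 738.72/1545 = 0.4781;  α = 0.5219.

0.522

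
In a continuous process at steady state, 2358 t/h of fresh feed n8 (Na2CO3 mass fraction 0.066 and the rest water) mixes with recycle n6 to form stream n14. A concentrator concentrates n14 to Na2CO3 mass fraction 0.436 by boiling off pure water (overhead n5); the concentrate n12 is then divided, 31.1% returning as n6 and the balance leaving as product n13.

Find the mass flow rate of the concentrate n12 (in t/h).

518.1 t/h

Overall Na2CO3 balance (none leaves overhead): Na2CO3 in fresh feed = Na2CO3 in product, i.e. 2358×0.066 = (1−0.311)·n12·0.436.
n12 = 155.63/(0.436×0.689) = 518.06 t/h.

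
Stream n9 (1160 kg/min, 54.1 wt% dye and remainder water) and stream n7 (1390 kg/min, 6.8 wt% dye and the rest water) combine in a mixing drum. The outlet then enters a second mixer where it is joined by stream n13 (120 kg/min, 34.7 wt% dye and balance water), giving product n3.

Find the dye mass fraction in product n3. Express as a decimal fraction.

Overall, product flow = 2670 kg/min.
dye in = 1160×0.541 + 1390×0.068 + 120×0.347 = 763.72 kg/min.
dye fraction in n3 = 0.286.

0.286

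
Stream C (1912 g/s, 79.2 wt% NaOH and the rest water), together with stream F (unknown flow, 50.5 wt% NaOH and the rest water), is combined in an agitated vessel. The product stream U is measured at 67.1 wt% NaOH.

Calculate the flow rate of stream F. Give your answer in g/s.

1394 g/s

Let F be the unknown flow. Total out = 1912 + F.
NaOH balance: 1514.3 + 0.505·F = 0.671·(1912 + F)
(0.505 − 0.671)·F = 0.671×1912 − 1514.3 = -231.35
F = -231.35 / -0.166 = 1393.7 g/s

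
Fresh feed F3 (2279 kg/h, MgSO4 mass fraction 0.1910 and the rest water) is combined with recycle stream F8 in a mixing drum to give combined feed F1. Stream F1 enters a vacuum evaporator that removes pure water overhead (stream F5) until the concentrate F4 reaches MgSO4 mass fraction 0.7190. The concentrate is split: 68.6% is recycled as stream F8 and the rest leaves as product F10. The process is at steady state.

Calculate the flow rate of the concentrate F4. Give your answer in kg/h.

1928 kg/h

Overall MgSO4 balance (none leaves overhead): MgSO4 in fresh feed = MgSO4 in product, i.e. 2279×0.191 = (1−0.686)·F4·0.719.
F4 = 435.29/(0.719×0.314) = 1928.1 kg/h.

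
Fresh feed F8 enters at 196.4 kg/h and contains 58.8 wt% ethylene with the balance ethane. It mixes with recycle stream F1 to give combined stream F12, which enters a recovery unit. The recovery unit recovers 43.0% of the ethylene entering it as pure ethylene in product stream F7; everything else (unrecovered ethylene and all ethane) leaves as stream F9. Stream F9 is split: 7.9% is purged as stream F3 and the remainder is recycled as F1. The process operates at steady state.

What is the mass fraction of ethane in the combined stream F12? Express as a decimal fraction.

ethane enters only via F8 and leaves only via the purge: 196.4×0.412 = 0.079×(ethane in F9), and the recovery unit passes all ethane, so ethane in F12 = ethane in F9 = 1024.3 kg/h.
ethylene in F12: m_A = 196.4×0.588 + (1−0.079)·(1−0.430)·m_A, so m_A = 115.48/0.4750 = 243.11 kg/h.
F12 = 243.11 + 1024.3 = 1267.4 kg/h.
ethane fraction in F12 = 1024.3/1267.4 = 0.808.

0.808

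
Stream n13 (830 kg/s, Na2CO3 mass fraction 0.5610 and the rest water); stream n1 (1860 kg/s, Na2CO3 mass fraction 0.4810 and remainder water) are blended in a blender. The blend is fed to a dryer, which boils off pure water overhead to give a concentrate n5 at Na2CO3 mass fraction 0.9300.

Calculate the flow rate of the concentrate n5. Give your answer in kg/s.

Na2CO3 entering = 830×0.561 + 1860×0.481 = 1360.3 kg/s.
All Na2CO3 reports to n5, so n5 = 1360.3/0.930 = 1462.7 kg/s.

1463 kg/s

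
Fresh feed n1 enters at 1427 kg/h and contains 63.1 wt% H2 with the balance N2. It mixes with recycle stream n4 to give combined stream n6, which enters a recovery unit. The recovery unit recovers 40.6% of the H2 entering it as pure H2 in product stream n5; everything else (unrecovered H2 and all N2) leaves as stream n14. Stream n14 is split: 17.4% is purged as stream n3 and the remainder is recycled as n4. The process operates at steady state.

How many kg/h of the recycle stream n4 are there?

3367 kg/h

N2 enters only via n1 and leaves only via the purge: 1427×0.369 = 0.174×(N2 in n14), and the recovery unit passes all N2, so N2 in n6 = N2 in n14 = 3026.2 kg/h.
H2 in n6: m_A = 1427×0.631 + (1−0.174)·(1−0.406)·m_A, so m_A = 900.44/0.5094 = 1767.8 kg/h.
n14 = (1−0.406)×1767.8 + 3026.2 = 4076.3 kg/h.
Recycle n4 = (1−0.174)×4076.3 = 3367 kg/h.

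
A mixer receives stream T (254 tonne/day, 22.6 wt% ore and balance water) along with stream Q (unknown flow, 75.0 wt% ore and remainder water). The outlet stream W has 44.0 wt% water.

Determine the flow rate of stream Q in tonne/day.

446.5 tonne/day

Let Q be the unknown flow. Total out = 254 + Q.
water balance: 196.6 + 0.250·Q = 0.440·(254 + Q)
(0.250 − 0.440)·Q = 0.440×254 − 196.6 = -84.836
Q = -84.836 / -0.190 = 446.51 tonne/day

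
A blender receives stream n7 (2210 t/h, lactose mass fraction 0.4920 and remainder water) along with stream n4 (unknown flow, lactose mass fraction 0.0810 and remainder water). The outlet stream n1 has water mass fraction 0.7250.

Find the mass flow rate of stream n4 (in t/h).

Let n4 be the unknown flow. Total out = 2210 + n4.
water balance: 1122.7 + 0.919·n4 = 0.725·(2210 + n4)
(0.919 − 0.725)·n4 = 0.725×2210 − 1122.7 = 479.57
n4 = 479.57 / 0.194 = 2472 t/h

2472 t/h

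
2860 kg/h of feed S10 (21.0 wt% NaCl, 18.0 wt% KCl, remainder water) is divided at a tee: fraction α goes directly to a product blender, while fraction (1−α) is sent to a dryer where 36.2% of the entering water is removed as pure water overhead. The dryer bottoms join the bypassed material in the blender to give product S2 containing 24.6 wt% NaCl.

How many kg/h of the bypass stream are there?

All 2860×0.210 = 600.6 kg/h of NaCl reaches S2, so S2 = 600.6/0.246 = 2441.5 kg/h and vapour = 418.54 kg/h.
The evaporator receives (1−α)·2860 of feed at 0.610 water and removes 0.362 of that water:
0.362×0.610×(1−α)×2860 = 418.54
(1−α) = 418.54/631.55 = 0.6627;  α = 0.3373.
Bypass flow = 0.3373×2860 = 964.63 kg/h.

964.6 kg/h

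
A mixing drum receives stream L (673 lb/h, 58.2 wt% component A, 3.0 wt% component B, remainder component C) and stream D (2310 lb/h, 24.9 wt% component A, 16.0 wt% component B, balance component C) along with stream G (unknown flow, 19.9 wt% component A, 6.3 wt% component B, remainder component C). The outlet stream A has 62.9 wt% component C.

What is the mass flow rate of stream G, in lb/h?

Let G be the unknown flow. Total out = 2983 + G.
component C balance: 1626.3 + 0.738·G = 0.629·(2983 + G)
(0.738 − 0.629)·G = 0.629×2983 − 1626.3 = 249.97
G = 249.97 / 0.109 = 2293.3 lb/h

2293 lb/h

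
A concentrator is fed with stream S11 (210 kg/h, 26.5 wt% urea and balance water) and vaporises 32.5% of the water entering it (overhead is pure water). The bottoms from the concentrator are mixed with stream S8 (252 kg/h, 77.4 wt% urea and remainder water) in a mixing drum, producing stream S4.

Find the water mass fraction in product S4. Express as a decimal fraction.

Vapour removed = 0.325×0.735×210 = 50.164 kg/h; concentrate = 159.84 kg/h.
water reaching the mixer = 104.19 (from concentrate) + 252×0.226 = 161.14 kg/h.
Product flow = 159.84 + 252 = 411.84 kg/h; water fraction = 0.391.

0.391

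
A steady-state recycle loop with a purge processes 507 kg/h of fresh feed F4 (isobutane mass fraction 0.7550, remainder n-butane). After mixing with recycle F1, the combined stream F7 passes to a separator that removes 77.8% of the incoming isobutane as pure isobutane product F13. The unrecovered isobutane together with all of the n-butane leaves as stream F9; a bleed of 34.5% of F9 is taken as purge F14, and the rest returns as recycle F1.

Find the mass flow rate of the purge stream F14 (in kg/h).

n-butane enters only via F4 and leaves only via the purge: 507×0.245 = 0.345×(n-butane in F9), and the separator passes all n-butane, so n-butane in F7 = n-butane in F9 = 360.04 kg/h.
isobutane in F7: m_A = 507×0.755 + (1−0.345)·(1−0.778)·m_A, so m_A = 382.79/0.8546 = 447.92 kg/h.
F9 = (1−0.778)×447.92 + 360.04 = 459.48 kg/h.
Purge F14 = 0.345×459.48 = 158.52 kg/h.

158.5 kg/h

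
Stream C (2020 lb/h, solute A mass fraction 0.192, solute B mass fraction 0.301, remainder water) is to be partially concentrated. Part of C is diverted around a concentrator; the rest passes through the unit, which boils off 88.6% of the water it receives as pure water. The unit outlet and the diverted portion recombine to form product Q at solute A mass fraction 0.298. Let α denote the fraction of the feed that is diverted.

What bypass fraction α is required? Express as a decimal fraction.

All 2020×0.192 = 387.84 lb/h of solute A reaches Q, so Q = 387.84/0.298 = 1301.5 lb/h and vapour = 718.52 lb/h.
The evaporator receives (1−α)·2020 of feed at 0.507 water and removes 0.886 of that water:
0.886×0.507×(1−α)×2020 = 718.52
(1−α) = 718.52/907.39 = 0.7919;  α = 0.2081.

0.208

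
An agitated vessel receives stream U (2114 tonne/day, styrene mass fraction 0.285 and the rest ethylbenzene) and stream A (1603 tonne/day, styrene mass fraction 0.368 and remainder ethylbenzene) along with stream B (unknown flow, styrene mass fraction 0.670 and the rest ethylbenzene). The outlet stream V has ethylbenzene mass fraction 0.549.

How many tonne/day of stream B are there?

Let B be the unknown flow. Total out = 3717 + B.
ethylbenzene balance: 2524.6 + 0.330·B = 0.549·(3717 + B)
(0.330 − 0.549)·B = 0.549×3717 − 2524.6 = -483.97
B = -483.97 / -0.219 = 2209.9 tonne/day

2210 tonne/day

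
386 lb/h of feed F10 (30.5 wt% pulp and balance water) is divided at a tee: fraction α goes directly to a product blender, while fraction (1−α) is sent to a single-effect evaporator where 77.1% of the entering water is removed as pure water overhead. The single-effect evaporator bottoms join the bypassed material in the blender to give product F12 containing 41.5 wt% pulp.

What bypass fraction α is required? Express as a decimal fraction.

0.505

All 386×0.305 = 117.73 lb/h of pulp reaches F12, so F12 = 117.73/0.415 = 283.69 lb/h and vapour = 102.31 lb/h.
The evaporator receives (1−α)·386 of feed at 0.695 water and removes 0.771 of that water:
0.771×0.695×(1−α)×386 = 102.31
(1−α) = 102.31/206.84 = 0.4947;  α = 0.5053.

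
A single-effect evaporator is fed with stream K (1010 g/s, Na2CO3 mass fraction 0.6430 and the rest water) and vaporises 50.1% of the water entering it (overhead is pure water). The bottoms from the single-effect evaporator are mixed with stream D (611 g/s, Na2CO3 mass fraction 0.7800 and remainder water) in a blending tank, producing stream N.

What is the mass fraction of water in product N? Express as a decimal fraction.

Vapour removed = 0.501×0.357×1010 = 180.65 g/s; concentrate = 829.35 g/s.
water reaching the mixer = 179.92 (from concentrate) + 611×0.220 = 314.34 g/s.
Product flow = 829.35 + 611 = 1440.4 g/s; water fraction = 0.2182.

0.2182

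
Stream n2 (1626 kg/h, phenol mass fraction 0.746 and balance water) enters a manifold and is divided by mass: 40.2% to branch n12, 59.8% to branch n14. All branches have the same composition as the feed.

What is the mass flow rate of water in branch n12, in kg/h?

166 kg/h

Branch n12 total = 0.402×1626 = 653.65 kg/h.
water in n12 = 0.254×653.65 = 166.03 kg/h.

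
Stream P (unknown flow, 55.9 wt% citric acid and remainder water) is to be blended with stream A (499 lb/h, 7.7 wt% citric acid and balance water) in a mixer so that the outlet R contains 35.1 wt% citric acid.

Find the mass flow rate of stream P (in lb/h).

Let P be the unknown flow. Total out = 499 + P.
citric acid balance: 38.423 + 0.559·P = 0.351·(499 + P)
(0.559 − 0.351)·P = 0.351×499 − 38.423 = 136.73
P = 136.73 / 0.208 = 657.34 lb/h

657.3 lb/h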